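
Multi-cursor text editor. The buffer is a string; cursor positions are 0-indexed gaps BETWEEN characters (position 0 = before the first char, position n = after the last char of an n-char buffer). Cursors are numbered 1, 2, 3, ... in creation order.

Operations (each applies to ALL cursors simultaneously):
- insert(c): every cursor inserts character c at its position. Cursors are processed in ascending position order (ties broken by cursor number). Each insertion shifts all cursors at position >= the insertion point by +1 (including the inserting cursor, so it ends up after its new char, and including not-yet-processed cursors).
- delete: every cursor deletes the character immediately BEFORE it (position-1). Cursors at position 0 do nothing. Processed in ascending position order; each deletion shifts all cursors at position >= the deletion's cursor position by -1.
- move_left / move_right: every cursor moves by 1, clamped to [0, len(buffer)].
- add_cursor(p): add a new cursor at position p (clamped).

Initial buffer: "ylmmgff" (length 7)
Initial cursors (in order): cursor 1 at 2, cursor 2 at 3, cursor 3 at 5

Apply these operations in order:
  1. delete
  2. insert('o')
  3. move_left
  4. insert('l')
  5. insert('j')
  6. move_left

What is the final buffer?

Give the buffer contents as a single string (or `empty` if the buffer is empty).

After op 1 (delete): buffer="ymff" (len 4), cursors c1@1 c2@1 c3@2, authorship ....
After op 2 (insert('o')): buffer="yoomoff" (len 7), cursors c1@3 c2@3 c3@5, authorship .12.3..
After op 3 (move_left): buffer="yoomoff" (len 7), cursors c1@2 c2@2 c3@4, authorship .12.3..
After op 4 (insert('l')): buffer="yollomloff" (len 10), cursors c1@4 c2@4 c3@7, authorship .1122.33..
After op 5 (insert('j')): buffer="yolljjomljoff" (len 13), cursors c1@6 c2@6 c3@10, authorship .112122.333..
After op 6 (move_left): buffer="yolljjomljoff" (len 13), cursors c1@5 c2@5 c3@9, authorship .112122.333..

Answer: yolljjomljoff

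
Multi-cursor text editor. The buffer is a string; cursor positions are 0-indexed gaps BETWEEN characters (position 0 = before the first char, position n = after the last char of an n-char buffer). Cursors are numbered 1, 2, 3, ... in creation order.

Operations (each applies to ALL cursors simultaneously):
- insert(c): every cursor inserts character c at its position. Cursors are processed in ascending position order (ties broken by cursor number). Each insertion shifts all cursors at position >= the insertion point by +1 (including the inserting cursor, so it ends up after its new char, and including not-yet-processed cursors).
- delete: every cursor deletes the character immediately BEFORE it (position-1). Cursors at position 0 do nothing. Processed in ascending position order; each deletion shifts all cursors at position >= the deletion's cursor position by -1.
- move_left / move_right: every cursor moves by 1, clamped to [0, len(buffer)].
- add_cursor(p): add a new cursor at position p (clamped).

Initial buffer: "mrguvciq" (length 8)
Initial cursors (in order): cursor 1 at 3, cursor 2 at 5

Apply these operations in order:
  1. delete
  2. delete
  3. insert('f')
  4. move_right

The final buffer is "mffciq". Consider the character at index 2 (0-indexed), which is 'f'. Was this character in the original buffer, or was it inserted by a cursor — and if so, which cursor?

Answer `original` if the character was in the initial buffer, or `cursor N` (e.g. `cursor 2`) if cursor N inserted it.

After op 1 (delete): buffer="mruciq" (len 6), cursors c1@2 c2@3, authorship ......
After op 2 (delete): buffer="mciq" (len 4), cursors c1@1 c2@1, authorship ....
After op 3 (insert('f')): buffer="mffciq" (len 6), cursors c1@3 c2@3, authorship .12...
After op 4 (move_right): buffer="mffciq" (len 6), cursors c1@4 c2@4, authorship .12...
Authorship (.=original, N=cursor N): . 1 2 . . .
Index 2: author = 2

Answer: cursor 2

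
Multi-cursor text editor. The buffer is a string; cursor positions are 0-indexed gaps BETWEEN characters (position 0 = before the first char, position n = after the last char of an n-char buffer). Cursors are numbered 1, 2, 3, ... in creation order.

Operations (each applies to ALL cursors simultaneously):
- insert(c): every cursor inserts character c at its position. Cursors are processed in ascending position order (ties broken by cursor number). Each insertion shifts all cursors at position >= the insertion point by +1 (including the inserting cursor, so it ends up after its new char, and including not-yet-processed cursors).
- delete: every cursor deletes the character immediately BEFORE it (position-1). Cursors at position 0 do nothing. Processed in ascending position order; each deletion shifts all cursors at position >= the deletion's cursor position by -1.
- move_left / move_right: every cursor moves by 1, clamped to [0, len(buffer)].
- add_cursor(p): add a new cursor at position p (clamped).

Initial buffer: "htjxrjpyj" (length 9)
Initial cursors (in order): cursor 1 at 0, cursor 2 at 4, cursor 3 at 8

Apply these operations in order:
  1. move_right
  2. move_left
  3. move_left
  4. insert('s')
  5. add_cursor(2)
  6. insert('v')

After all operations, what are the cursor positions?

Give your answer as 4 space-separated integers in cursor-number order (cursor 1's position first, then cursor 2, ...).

After op 1 (move_right): buffer="htjxrjpyj" (len 9), cursors c1@1 c2@5 c3@9, authorship .........
After op 2 (move_left): buffer="htjxrjpyj" (len 9), cursors c1@0 c2@4 c3@8, authorship .........
After op 3 (move_left): buffer="htjxrjpyj" (len 9), cursors c1@0 c2@3 c3@7, authorship .........
After op 4 (insert('s')): buffer="shtjsxrjpsyj" (len 12), cursors c1@1 c2@5 c3@10, authorship 1...2....3..
After op 5 (add_cursor(2)): buffer="shtjsxrjpsyj" (len 12), cursors c1@1 c4@2 c2@5 c3@10, authorship 1...2....3..
After op 6 (insert('v')): buffer="svhvtjsvxrjpsvyj" (len 16), cursors c1@2 c4@4 c2@8 c3@14, authorship 11.4..22....33..

Answer: 2 8 14 4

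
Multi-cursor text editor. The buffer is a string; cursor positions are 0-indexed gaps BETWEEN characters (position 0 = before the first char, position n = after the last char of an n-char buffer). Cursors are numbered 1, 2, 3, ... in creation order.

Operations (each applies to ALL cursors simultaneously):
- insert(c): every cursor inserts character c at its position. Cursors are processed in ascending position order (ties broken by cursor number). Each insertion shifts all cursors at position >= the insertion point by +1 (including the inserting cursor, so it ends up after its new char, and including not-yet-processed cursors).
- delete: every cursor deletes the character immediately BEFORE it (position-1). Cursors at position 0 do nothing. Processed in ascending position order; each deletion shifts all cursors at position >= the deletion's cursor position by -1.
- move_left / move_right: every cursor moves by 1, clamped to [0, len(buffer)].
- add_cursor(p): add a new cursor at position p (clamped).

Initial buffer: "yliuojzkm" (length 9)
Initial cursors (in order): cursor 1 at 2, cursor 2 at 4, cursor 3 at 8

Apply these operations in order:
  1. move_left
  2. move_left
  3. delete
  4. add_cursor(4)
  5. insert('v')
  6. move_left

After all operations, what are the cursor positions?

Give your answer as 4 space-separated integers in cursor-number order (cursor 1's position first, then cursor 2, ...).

Answer: 0 2 7 7

Derivation:
After op 1 (move_left): buffer="yliuojzkm" (len 9), cursors c1@1 c2@3 c3@7, authorship .........
After op 2 (move_left): buffer="yliuojzkm" (len 9), cursors c1@0 c2@2 c3@6, authorship .........
After op 3 (delete): buffer="yiuozkm" (len 7), cursors c1@0 c2@1 c3@4, authorship .......
After op 4 (add_cursor(4)): buffer="yiuozkm" (len 7), cursors c1@0 c2@1 c3@4 c4@4, authorship .......
After op 5 (insert('v')): buffer="vyviuovvzkm" (len 11), cursors c1@1 c2@3 c3@8 c4@8, authorship 1.2...34...
After op 6 (move_left): buffer="vyviuovvzkm" (len 11), cursors c1@0 c2@2 c3@7 c4@7, authorship 1.2...34...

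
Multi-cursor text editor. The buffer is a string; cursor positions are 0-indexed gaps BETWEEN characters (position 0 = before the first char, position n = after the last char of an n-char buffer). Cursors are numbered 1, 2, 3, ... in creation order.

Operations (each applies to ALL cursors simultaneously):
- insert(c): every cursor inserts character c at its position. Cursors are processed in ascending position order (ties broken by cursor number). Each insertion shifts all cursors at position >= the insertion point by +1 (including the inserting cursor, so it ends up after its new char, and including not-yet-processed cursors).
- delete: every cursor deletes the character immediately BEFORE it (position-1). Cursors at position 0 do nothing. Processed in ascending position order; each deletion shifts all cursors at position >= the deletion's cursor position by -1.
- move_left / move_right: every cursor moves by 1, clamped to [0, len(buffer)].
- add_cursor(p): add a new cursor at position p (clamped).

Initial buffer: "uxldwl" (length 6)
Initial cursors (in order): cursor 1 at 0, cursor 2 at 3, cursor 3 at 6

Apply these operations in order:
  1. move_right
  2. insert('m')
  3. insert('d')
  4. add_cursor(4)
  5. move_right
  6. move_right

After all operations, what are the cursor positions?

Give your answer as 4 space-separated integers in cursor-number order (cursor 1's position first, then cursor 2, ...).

After op 1 (move_right): buffer="uxldwl" (len 6), cursors c1@1 c2@4 c3@6, authorship ......
After op 2 (insert('m')): buffer="umxldmwlm" (len 9), cursors c1@2 c2@6 c3@9, authorship .1...2..3
After op 3 (insert('d')): buffer="umdxldmdwlmd" (len 12), cursors c1@3 c2@8 c3@12, authorship .11...22..33
After op 4 (add_cursor(4)): buffer="umdxldmdwlmd" (len 12), cursors c1@3 c4@4 c2@8 c3@12, authorship .11...22..33
After op 5 (move_right): buffer="umdxldmdwlmd" (len 12), cursors c1@4 c4@5 c2@9 c3@12, authorship .11...22..33
After op 6 (move_right): buffer="umdxldmdwlmd" (len 12), cursors c1@5 c4@6 c2@10 c3@12, authorship .11...22..33

Answer: 5 10 12 6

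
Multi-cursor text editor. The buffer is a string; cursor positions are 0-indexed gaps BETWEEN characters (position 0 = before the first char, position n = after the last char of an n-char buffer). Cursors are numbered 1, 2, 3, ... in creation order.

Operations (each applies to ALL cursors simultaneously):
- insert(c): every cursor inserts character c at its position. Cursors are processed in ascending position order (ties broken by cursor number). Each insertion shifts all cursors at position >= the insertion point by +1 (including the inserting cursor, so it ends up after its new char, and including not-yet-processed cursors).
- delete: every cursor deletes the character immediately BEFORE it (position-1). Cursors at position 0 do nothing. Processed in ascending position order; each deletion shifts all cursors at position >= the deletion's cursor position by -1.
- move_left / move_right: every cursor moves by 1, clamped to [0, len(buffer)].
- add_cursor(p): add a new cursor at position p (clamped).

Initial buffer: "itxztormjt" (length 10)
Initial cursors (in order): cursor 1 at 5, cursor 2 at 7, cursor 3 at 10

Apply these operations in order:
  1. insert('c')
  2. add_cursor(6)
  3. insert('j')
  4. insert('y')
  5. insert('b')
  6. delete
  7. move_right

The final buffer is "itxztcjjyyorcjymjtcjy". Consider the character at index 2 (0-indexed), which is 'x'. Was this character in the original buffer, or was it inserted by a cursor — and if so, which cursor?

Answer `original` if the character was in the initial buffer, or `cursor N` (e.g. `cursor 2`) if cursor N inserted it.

Answer: original

Derivation:
After op 1 (insert('c')): buffer="itxztcorcmjtc" (len 13), cursors c1@6 c2@9 c3@13, authorship .....1..2...3
After op 2 (add_cursor(6)): buffer="itxztcorcmjtc" (len 13), cursors c1@6 c4@6 c2@9 c3@13, authorship .....1..2...3
After op 3 (insert('j')): buffer="itxztcjjorcjmjtcj" (len 17), cursors c1@8 c4@8 c2@12 c3@17, authorship .....114..22...33
After op 4 (insert('y')): buffer="itxztcjjyyorcjymjtcjy" (len 21), cursors c1@10 c4@10 c2@15 c3@21, authorship .....11414..222...333
After op 5 (insert('b')): buffer="itxztcjjyybborcjybmjtcjyb" (len 25), cursors c1@12 c4@12 c2@18 c3@25, authorship .....1141414..2222...3333
After op 6 (delete): buffer="itxztcjjyyorcjymjtcjy" (len 21), cursors c1@10 c4@10 c2@15 c3@21, authorship .....11414..222...333
After op 7 (move_right): buffer="itxztcjjyyorcjymjtcjy" (len 21), cursors c1@11 c4@11 c2@16 c3@21, authorship .....11414..222...333
Authorship (.=original, N=cursor N): . . . . . 1 1 4 1 4 . . 2 2 2 . . . 3 3 3
Index 2: author = original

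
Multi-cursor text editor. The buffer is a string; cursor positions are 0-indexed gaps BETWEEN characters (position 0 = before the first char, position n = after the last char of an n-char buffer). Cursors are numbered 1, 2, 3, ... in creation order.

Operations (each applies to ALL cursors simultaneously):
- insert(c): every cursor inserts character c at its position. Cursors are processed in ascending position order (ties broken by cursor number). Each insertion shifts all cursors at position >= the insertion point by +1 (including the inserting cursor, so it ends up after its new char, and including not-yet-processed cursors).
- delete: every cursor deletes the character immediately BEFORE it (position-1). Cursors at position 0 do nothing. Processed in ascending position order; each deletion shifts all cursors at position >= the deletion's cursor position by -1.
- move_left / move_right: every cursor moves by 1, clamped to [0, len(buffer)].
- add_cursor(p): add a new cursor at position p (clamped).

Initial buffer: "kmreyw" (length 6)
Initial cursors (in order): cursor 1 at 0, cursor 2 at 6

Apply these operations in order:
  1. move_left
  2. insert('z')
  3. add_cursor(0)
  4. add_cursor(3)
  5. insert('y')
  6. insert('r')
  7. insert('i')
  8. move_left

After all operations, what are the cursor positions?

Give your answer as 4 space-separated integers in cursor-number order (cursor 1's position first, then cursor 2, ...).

Answer: 6 18 2 11

Derivation:
After op 1 (move_left): buffer="kmreyw" (len 6), cursors c1@0 c2@5, authorship ......
After op 2 (insert('z')): buffer="zkmreyzw" (len 8), cursors c1@1 c2@7, authorship 1.....2.
After op 3 (add_cursor(0)): buffer="zkmreyzw" (len 8), cursors c3@0 c1@1 c2@7, authorship 1.....2.
After op 4 (add_cursor(3)): buffer="zkmreyzw" (len 8), cursors c3@0 c1@1 c4@3 c2@7, authorship 1.....2.
After op 5 (insert('y')): buffer="yzykmyreyzyw" (len 12), cursors c3@1 c1@3 c4@6 c2@11, authorship 311..4...22.
After op 6 (insert('r')): buffer="yrzyrkmyrreyzyrw" (len 16), cursors c3@2 c1@5 c4@9 c2@15, authorship 33111..44...222.
After op 7 (insert('i')): buffer="yrizyrikmyrireyzyriw" (len 20), cursors c3@3 c1@7 c4@12 c2@19, authorship 3331111..444...2222.
After op 8 (move_left): buffer="yrizyrikmyrireyzyriw" (len 20), cursors c3@2 c1@6 c4@11 c2@18, authorship 3331111..444...2222.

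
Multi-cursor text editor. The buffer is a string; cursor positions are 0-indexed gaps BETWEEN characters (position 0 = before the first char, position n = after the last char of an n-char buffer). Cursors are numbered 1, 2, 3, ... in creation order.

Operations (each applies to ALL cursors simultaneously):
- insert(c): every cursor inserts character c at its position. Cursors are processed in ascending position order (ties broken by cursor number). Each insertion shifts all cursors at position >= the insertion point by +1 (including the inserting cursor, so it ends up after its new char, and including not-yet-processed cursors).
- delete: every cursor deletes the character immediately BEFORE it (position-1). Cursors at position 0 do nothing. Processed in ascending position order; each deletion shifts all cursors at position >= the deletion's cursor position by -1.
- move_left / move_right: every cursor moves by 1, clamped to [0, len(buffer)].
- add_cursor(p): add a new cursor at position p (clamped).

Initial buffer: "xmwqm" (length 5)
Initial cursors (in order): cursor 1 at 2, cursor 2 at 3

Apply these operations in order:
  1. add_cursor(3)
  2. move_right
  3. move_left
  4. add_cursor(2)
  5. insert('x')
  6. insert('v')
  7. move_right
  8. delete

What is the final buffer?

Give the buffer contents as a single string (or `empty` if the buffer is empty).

After op 1 (add_cursor(3)): buffer="xmwqm" (len 5), cursors c1@2 c2@3 c3@3, authorship .....
After op 2 (move_right): buffer="xmwqm" (len 5), cursors c1@3 c2@4 c3@4, authorship .....
After op 3 (move_left): buffer="xmwqm" (len 5), cursors c1@2 c2@3 c3@3, authorship .....
After op 4 (add_cursor(2)): buffer="xmwqm" (len 5), cursors c1@2 c4@2 c2@3 c3@3, authorship .....
After op 5 (insert('x')): buffer="xmxxwxxqm" (len 9), cursors c1@4 c4@4 c2@7 c3@7, authorship ..14.23..
After op 6 (insert('v')): buffer="xmxxvvwxxvvqm" (len 13), cursors c1@6 c4@6 c2@11 c3@11, authorship ..1414.2323..
After op 7 (move_right): buffer="xmxxvvwxxvvqm" (len 13), cursors c1@7 c4@7 c2@12 c3@12, authorship ..1414.2323..
After op 8 (delete): buffer="xmxxvxxvm" (len 9), cursors c1@5 c4@5 c2@8 c3@8, authorship ..141232.

Answer: xmxxvxxvm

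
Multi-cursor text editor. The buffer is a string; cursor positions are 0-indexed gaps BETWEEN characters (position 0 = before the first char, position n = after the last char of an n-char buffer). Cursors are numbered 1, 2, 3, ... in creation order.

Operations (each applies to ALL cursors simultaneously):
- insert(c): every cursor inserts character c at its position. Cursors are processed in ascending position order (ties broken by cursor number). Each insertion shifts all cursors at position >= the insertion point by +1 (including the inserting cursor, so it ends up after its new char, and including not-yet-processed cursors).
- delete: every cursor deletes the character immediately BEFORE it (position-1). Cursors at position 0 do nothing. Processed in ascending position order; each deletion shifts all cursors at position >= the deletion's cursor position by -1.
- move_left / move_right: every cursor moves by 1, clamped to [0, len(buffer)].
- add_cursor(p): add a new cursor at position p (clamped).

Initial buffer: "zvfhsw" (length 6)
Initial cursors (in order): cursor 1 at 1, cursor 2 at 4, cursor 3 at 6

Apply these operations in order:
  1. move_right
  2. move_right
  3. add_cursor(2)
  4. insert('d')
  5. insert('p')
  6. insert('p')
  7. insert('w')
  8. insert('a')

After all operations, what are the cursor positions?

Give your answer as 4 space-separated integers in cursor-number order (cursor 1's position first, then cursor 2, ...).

Answer: 13 26 26 7

Derivation:
After op 1 (move_right): buffer="zvfhsw" (len 6), cursors c1@2 c2@5 c3@6, authorship ......
After op 2 (move_right): buffer="zvfhsw" (len 6), cursors c1@3 c2@6 c3@6, authorship ......
After op 3 (add_cursor(2)): buffer="zvfhsw" (len 6), cursors c4@2 c1@3 c2@6 c3@6, authorship ......
After op 4 (insert('d')): buffer="zvdfdhswdd" (len 10), cursors c4@3 c1@5 c2@10 c3@10, authorship ..4.1...23
After op 5 (insert('p')): buffer="zvdpfdphswddpp" (len 14), cursors c4@4 c1@7 c2@14 c3@14, authorship ..44.11...2323
After op 6 (insert('p')): buffer="zvdppfdpphswddpppp" (len 18), cursors c4@5 c1@9 c2@18 c3@18, authorship ..444.111...232323
After op 7 (insert('w')): buffer="zvdppwfdppwhswddppppww" (len 22), cursors c4@6 c1@11 c2@22 c3@22, authorship ..4444.1111...23232323
After op 8 (insert('a')): buffer="zvdppwafdppwahswddppppwwaa" (len 26), cursors c4@7 c1@13 c2@26 c3@26, authorship ..44444.11111...2323232323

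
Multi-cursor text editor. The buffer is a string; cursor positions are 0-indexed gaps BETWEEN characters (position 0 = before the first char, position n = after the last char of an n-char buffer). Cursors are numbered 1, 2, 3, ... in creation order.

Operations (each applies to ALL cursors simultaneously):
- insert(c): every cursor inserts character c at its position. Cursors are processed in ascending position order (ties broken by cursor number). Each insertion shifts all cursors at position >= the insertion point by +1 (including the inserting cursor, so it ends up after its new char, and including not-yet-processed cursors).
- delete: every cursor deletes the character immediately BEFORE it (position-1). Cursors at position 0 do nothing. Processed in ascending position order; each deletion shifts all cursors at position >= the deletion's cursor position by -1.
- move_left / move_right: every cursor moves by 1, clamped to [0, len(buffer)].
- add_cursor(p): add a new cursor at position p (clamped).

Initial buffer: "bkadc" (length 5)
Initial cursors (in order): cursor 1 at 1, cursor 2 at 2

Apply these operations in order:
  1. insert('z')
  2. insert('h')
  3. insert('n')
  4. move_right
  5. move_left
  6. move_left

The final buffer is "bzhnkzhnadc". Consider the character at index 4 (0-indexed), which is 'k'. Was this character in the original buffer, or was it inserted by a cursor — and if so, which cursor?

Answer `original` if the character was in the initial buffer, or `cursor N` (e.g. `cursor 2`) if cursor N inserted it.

After op 1 (insert('z')): buffer="bzkzadc" (len 7), cursors c1@2 c2@4, authorship .1.2...
After op 2 (insert('h')): buffer="bzhkzhadc" (len 9), cursors c1@3 c2@6, authorship .11.22...
After op 3 (insert('n')): buffer="bzhnkzhnadc" (len 11), cursors c1@4 c2@8, authorship .111.222...
After op 4 (move_right): buffer="bzhnkzhnadc" (len 11), cursors c1@5 c2@9, authorship .111.222...
After op 5 (move_left): buffer="bzhnkzhnadc" (len 11), cursors c1@4 c2@8, authorship .111.222...
After op 6 (move_left): buffer="bzhnkzhnadc" (len 11), cursors c1@3 c2@7, authorship .111.222...
Authorship (.=original, N=cursor N): . 1 1 1 . 2 2 2 . . .
Index 4: author = original

Answer: original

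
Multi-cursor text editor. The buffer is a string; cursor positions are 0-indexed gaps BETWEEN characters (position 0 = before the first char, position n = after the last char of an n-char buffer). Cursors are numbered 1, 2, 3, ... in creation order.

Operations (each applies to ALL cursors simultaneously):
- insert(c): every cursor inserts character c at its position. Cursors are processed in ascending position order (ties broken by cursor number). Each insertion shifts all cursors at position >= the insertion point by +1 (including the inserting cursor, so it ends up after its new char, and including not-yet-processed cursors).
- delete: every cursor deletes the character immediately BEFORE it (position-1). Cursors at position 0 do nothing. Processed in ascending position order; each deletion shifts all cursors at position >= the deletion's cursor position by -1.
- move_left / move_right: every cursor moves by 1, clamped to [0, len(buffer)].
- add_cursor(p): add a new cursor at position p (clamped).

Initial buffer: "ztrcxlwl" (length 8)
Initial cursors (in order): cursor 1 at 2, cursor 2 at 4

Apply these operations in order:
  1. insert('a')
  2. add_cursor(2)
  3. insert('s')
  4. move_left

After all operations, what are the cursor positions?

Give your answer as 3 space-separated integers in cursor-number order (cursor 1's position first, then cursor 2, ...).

After op 1 (insert('a')): buffer="ztarcaxlwl" (len 10), cursors c1@3 c2@6, authorship ..1..2....
After op 2 (add_cursor(2)): buffer="ztarcaxlwl" (len 10), cursors c3@2 c1@3 c2@6, authorship ..1..2....
After op 3 (insert('s')): buffer="ztsasrcasxlwl" (len 13), cursors c3@3 c1@5 c2@9, authorship ..311..22....
After op 4 (move_left): buffer="ztsasrcasxlwl" (len 13), cursors c3@2 c1@4 c2@8, authorship ..311..22....

Answer: 4 8 2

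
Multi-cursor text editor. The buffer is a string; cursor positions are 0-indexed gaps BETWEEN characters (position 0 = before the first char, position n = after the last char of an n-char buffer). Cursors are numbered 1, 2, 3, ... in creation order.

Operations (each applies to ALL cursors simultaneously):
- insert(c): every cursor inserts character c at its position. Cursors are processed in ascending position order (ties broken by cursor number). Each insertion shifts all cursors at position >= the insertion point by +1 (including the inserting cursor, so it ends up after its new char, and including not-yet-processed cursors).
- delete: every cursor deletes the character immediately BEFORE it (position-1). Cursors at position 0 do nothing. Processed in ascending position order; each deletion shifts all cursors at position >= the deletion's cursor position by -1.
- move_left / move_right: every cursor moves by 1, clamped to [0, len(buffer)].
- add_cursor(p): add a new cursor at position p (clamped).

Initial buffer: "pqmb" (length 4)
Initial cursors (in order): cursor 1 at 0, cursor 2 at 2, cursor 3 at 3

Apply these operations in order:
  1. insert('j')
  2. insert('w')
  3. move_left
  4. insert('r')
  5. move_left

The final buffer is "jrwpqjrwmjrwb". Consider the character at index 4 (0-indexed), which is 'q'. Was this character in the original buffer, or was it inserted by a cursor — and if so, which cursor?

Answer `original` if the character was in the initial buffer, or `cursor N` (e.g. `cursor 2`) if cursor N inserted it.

After op 1 (insert('j')): buffer="jpqjmjb" (len 7), cursors c1@1 c2@4 c3@6, authorship 1..2.3.
After op 2 (insert('w')): buffer="jwpqjwmjwb" (len 10), cursors c1@2 c2@6 c3@9, authorship 11..22.33.
After op 3 (move_left): buffer="jwpqjwmjwb" (len 10), cursors c1@1 c2@5 c3@8, authorship 11..22.33.
After op 4 (insert('r')): buffer="jrwpqjrwmjrwb" (len 13), cursors c1@2 c2@7 c3@11, authorship 111..222.333.
After op 5 (move_left): buffer="jrwpqjrwmjrwb" (len 13), cursors c1@1 c2@6 c3@10, authorship 111..222.333.
Authorship (.=original, N=cursor N): 1 1 1 . . 2 2 2 . 3 3 3 .
Index 4: author = original

Answer: original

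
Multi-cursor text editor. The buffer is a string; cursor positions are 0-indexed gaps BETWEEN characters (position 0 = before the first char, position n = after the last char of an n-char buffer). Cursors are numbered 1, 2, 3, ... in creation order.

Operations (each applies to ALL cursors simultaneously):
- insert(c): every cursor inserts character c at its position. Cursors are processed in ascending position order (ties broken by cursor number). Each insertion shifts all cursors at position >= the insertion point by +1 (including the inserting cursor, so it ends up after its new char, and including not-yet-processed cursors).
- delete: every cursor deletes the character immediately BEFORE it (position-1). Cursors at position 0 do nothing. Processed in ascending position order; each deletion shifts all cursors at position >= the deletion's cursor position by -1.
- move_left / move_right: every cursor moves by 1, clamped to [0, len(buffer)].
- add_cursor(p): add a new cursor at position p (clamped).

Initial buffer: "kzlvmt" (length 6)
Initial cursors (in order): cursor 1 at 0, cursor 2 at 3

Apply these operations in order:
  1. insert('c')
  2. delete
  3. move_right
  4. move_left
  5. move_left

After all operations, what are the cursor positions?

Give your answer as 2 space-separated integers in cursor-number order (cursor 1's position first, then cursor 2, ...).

Answer: 0 2

Derivation:
After op 1 (insert('c')): buffer="ckzlcvmt" (len 8), cursors c1@1 c2@5, authorship 1...2...
After op 2 (delete): buffer="kzlvmt" (len 6), cursors c1@0 c2@3, authorship ......
After op 3 (move_right): buffer="kzlvmt" (len 6), cursors c1@1 c2@4, authorship ......
After op 4 (move_left): buffer="kzlvmt" (len 6), cursors c1@0 c2@3, authorship ......
After op 5 (move_left): buffer="kzlvmt" (len 6), cursors c1@0 c2@2, authorship ......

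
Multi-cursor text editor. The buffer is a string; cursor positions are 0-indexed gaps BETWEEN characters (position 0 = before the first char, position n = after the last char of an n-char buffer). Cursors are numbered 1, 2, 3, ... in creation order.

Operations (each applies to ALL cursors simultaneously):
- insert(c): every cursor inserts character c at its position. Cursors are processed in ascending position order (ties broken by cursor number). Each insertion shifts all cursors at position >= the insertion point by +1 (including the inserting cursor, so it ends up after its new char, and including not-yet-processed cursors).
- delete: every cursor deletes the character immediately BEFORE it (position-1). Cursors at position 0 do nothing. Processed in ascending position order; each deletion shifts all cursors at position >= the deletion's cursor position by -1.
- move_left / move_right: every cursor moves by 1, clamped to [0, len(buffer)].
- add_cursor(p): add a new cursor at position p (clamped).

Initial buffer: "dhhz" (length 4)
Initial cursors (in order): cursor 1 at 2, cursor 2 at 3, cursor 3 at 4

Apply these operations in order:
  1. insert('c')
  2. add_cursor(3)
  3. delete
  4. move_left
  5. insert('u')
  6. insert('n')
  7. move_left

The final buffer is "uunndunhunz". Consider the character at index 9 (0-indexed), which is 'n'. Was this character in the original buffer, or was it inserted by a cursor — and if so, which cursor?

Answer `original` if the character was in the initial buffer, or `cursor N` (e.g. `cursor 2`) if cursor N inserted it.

Answer: cursor 3

Derivation:
After op 1 (insert('c')): buffer="dhchczc" (len 7), cursors c1@3 c2@5 c3@7, authorship ..1.2.3
After op 2 (add_cursor(3)): buffer="dhchczc" (len 7), cursors c1@3 c4@3 c2@5 c3@7, authorship ..1.2.3
After op 3 (delete): buffer="dhz" (len 3), cursors c1@1 c4@1 c2@2 c3@3, authorship ...
After op 4 (move_left): buffer="dhz" (len 3), cursors c1@0 c4@0 c2@1 c3@2, authorship ...
After op 5 (insert('u')): buffer="uuduhuz" (len 7), cursors c1@2 c4@2 c2@4 c3@6, authorship 14.2.3.
After op 6 (insert('n')): buffer="uunndunhunz" (len 11), cursors c1@4 c4@4 c2@7 c3@10, authorship 1414.22.33.
After op 7 (move_left): buffer="uunndunhunz" (len 11), cursors c1@3 c4@3 c2@6 c3@9, authorship 1414.22.33.
Authorship (.=original, N=cursor N): 1 4 1 4 . 2 2 . 3 3 .
Index 9: author = 3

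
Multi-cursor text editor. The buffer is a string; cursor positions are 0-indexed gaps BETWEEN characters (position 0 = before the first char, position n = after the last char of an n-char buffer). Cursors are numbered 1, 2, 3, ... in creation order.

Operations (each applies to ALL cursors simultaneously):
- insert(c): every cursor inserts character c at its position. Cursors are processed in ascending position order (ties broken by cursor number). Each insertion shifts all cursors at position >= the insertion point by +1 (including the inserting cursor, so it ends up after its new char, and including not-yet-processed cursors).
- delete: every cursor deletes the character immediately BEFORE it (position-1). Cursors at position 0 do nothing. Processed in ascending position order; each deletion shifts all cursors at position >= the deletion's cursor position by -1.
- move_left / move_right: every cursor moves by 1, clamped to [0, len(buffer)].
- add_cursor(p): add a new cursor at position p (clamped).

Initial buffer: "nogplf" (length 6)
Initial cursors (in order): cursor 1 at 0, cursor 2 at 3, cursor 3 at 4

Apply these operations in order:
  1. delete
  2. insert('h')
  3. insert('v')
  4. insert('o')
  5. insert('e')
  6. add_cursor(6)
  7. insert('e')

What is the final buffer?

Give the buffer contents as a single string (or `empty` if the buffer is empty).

After op 1 (delete): buffer="nolf" (len 4), cursors c1@0 c2@2 c3@2, authorship ....
After op 2 (insert('h')): buffer="hnohhlf" (len 7), cursors c1@1 c2@5 c3@5, authorship 1..23..
After op 3 (insert('v')): buffer="hvnohhvvlf" (len 10), cursors c1@2 c2@8 c3@8, authorship 11..2323..
After op 4 (insert('o')): buffer="hvonohhvvoolf" (len 13), cursors c1@3 c2@11 c3@11, authorship 111..232323..
After op 5 (insert('e')): buffer="hvoenohhvvooeelf" (len 16), cursors c1@4 c2@14 c3@14, authorship 1111..23232323..
After op 6 (add_cursor(6)): buffer="hvoenohhvvooeelf" (len 16), cursors c1@4 c4@6 c2@14 c3@14, authorship 1111..23232323..
After op 7 (insert('e')): buffer="hvoeenoehhvvooeeeelf" (len 20), cursors c1@5 c4@8 c2@18 c3@18, authorship 11111..42323232323..

Answer: hvoeenoehhvvooeeeelf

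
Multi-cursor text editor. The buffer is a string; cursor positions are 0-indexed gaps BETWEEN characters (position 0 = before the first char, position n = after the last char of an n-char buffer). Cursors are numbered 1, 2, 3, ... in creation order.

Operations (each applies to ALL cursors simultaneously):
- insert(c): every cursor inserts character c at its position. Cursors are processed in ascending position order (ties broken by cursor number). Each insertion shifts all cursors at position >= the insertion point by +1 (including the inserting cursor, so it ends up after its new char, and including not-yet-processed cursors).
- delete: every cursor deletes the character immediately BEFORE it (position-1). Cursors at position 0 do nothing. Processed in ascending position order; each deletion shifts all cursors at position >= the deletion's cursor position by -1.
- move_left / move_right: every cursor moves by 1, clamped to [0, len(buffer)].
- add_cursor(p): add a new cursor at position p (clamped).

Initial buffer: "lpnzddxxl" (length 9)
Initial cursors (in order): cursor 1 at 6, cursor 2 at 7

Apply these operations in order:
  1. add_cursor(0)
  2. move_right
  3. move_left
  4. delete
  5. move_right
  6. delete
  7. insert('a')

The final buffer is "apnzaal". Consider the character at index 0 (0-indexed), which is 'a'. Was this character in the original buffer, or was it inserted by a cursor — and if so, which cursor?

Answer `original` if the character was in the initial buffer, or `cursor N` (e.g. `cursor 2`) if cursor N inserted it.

After op 1 (add_cursor(0)): buffer="lpnzddxxl" (len 9), cursors c3@0 c1@6 c2@7, authorship .........
After op 2 (move_right): buffer="lpnzddxxl" (len 9), cursors c3@1 c1@7 c2@8, authorship .........
After op 3 (move_left): buffer="lpnzddxxl" (len 9), cursors c3@0 c1@6 c2@7, authorship .........
After op 4 (delete): buffer="lpnzdxl" (len 7), cursors c3@0 c1@5 c2@5, authorship .......
After op 5 (move_right): buffer="lpnzdxl" (len 7), cursors c3@1 c1@6 c2@6, authorship .......
After op 6 (delete): buffer="pnzl" (len 4), cursors c3@0 c1@3 c2@3, authorship ....
After op 7 (insert('a')): buffer="apnzaal" (len 7), cursors c3@1 c1@6 c2@6, authorship 3...12.
Authorship (.=original, N=cursor N): 3 . . . 1 2 .
Index 0: author = 3

Answer: cursor 3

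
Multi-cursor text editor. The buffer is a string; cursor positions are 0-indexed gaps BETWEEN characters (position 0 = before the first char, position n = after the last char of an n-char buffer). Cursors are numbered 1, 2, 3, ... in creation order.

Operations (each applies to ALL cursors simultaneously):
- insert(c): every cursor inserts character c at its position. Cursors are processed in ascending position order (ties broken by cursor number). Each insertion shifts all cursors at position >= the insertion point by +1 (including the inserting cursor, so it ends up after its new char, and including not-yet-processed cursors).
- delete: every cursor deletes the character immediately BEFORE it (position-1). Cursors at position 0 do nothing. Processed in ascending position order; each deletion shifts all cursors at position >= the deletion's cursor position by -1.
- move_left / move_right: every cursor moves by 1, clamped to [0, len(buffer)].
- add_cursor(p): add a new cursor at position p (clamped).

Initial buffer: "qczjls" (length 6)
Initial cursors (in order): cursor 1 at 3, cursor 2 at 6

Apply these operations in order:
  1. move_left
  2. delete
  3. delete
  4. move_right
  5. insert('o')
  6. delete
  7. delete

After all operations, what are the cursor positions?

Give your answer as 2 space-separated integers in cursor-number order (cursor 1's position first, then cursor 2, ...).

Answer: 0 0

Derivation:
After op 1 (move_left): buffer="qczjls" (len 6), cursors c1@2 c2@5, authorship ......
After op 2 (delete): buffer="qzjs" (len 4), cursors c1@1 c2@3, authorship ....
After op 3 (delete): buffer="zs" (len 2), cursors c1@0 c2@1, authorship ..
After op 4 (move_right): buffer="zs" (len 2), cursors c1@1 c2@2, authorship ..
After op 5 (insert('o')): buffer="zoso" (len 4), cursors c1@2 c2@4, authorship .1.2
After op 6 (delete): buffer="zs" (len 2), cursors c1@1 c2@2, authorship ..
After op 7 (delete): buffer="" (len 0), cursors c1@0 c2@0, authorship 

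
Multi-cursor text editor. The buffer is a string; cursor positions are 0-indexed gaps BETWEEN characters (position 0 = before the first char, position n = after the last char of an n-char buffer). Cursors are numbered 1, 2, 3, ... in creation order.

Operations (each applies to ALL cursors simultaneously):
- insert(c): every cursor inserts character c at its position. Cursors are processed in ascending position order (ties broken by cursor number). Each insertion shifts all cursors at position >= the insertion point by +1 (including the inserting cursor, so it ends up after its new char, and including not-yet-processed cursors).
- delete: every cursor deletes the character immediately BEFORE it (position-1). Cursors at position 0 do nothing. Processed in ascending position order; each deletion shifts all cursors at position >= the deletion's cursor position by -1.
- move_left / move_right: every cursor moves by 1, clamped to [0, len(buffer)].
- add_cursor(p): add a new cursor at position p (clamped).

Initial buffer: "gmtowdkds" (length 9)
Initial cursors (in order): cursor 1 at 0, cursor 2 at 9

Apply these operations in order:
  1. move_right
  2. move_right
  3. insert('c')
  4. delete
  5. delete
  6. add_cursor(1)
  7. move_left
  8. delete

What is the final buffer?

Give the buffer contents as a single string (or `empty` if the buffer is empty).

After op 1 (move_right): buffer="gmtowdkds" (len 9), cursors c1@1 c2@9, authorship .........
After op 2 (move_right): buffer="gmtowdkds" (len 9), cursors c1@2 c2@9, authorship .........
After op 3 (insert('c')): buffer="gmctowdkdsc" (len 11), cursors c1@3 c2@11, authorship ..1.......2
After op 4 (delete): buffer="gmtowdkds" (len 9), cursors c1@2 c2@9, authorship .........
After op 5 (delete): buffer="gtowdkd" (len 7), cursors c1@1 c2@7, authorship .......
After op 6 (add_cursor(1)): buffer="gtowdkd" (len 7), cursors c1@1 c3@1 c2@7, authorship .......
After op 7 (move_left): buffer="gtowdkd" (len 7), cursors c1@0 c3@0 c2@6, authorship .......
After op 8 (delete): buffer="gtowdd" (len 6), cursors c1@0 c3@0 c2@5, authorship ......

Answer: gtowdd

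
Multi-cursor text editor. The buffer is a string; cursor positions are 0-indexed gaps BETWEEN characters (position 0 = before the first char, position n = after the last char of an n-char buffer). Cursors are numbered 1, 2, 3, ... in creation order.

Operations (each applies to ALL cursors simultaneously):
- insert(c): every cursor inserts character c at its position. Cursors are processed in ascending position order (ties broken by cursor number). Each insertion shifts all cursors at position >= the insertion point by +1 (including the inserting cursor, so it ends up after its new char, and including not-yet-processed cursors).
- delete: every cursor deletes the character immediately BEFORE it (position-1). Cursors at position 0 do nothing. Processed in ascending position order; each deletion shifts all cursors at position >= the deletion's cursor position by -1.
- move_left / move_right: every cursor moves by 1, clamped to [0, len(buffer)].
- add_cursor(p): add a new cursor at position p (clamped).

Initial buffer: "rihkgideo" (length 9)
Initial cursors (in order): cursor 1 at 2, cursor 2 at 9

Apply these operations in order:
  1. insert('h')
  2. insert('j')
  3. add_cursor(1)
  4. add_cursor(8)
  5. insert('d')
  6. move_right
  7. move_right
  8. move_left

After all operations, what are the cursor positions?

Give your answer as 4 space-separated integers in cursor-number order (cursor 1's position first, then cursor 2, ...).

After op 1 (insert('h')): buffer="rihhkgideoh" (len 11), cursors c1@3 c2@11, authorship ..1.......2
After op 2 (insert('j')): buffer="rihjhkgideohj" (len 13), cursors c1@4 c2@13, authorship ..11.......22
After op 3 (add_cursor(1)): buffer="rihjhkgideohj" (len 13), cursors c3@1 c1@4 c2@13, authorship ..11.......22
After op 4 (add_cursor(8)): buffer="rihjhkgideohj" (len 13), cursors c3@1 c1@4 c4@8 c2@13, authorship ..11.......22
After op 5 (insert('d')): buffer="rdihjdhkgiddeohjd" (len 17), cursors c3@2 c1@6 c4@11 c2@17, authorship .3.111....4...222
After op 6 (move_right): buffer="rdihjdhkgiddeohjd" (len 17), cursors c3@3 c1@7 c4@12 c2@17, authorship .3.111....4...222
After op 7 (move_right): buffer="rdihjdhkgiddeohjd" (len 17), cursors c3@4 c1@8 c4@13 c2@17, authorship .3.111....4...222
After op 8 (move_left): buffer="rdihjdhkgiddeohjd" (len 17), cursors c3@3 c1@7 c4@12 c2@16, authorship .3.111....4...222

Answer: 7 16 3 12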